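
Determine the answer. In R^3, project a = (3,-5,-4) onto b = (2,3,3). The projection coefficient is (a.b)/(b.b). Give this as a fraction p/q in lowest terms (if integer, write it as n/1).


Projection coefficient = (a . b) / (b . b)
a . b = 3*2 + (-5)*3 + (-4)*3
= 6 + (-15) + (-12) = -21
b . b = 2^2 + 3^2 + 3^2
= 4 + 9 + 9 = 22
Coefficient = -21/22
In lowest terms: -21/22


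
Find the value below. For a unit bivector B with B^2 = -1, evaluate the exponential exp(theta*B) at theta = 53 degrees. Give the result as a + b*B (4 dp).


For a unit bivector B with B^2 = -1, the exponential series gives
e^(theta*B) = cos(theta) + sin(theta)*B (the GA analogue of Euler's formula).
theta = 53 degrees = 0.925025 rad
cos(53 deg) = 0.6018
sin(53 deg) = 0.7986
exp(theta*B) = 0.6018 + 0.7986*B


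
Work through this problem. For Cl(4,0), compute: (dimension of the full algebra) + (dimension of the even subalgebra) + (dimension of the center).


n = 4 + 0 = 4
Total dim = 2^4 = 16
Even subalgebra dim = 2^3 = 8
n is even, so center dim = 1
Sum = 16 + 8 + 1 = 25


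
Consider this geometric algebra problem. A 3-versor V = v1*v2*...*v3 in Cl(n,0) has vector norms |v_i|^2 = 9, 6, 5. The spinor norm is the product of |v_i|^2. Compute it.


Spinor norm N(V) = |v1|^2 * |v2|^2 * ... * |v3|^2
= 9 * 6 * 5
Running product: 9, 54, 270
N(V) = 270


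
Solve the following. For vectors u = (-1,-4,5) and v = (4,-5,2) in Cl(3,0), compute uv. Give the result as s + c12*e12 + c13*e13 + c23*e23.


In Cl(3,0): e_i^2 = 1, e_ie_j = -e_je_i for i != j.
Scalar part = u . v = (-1)*4 + (-4)*(-5) + 5*2
= -4 + 20 + 10 = 26
e12 coeff = (-1)*(-5) - (-4)*4 = 5 - (-16) = 21
e13 coeff = (-1)*2 - 5*4 = -2 - 20 = -22
e23 coeff = (-4)*2 - 5*(-5) = -8 - (-25) = 17
uv = 26 + 21*e12 - 22*e13 + 17*e23


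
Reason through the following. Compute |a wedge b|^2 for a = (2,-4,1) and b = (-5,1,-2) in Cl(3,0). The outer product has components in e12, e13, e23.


a wedge b = (a1*b2 - a2*b1)*e12 + (a1*b3 - a3*b1)*e13 + (a2*b3 - a3*b2)*e23
e12 coeff: 2*1 - (-4)*(-5) = 2 - 20 = -18
e13 coeff: 2*(-2) - 1*(-5) = -4 - (-5) = 1
e23 coeff: (-4)*(-2) - 1*1 = 8 - 1 = 7
|a wedge b|^2 = (-18)^2 + 1^2 + 7^2
= 324 + 1 + 49
= 374


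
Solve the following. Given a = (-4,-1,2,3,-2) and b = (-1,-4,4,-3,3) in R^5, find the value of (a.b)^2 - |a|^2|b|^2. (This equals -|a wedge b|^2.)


a . b = (-4)*(-1) + (-1)*(-4) + 2*4 + 3*(-3) + (-2)*3
= 4 + 4 + 8 + (-9) + (-6) = 1
|a|^2 = (-4)^2 + (-1)^2 + 2^2 + 3^2 + (-2)^2 = 34
|b|^2 = (-1)^2 + (-4)^2 + 4^2 + (-3)^2 + 3^2 = 51
(a.b)^2 = 1^2 = 1
|a|^2 * |b|^2 = 34 * 51 = 1734
Result = 1 - 1734 = -1733


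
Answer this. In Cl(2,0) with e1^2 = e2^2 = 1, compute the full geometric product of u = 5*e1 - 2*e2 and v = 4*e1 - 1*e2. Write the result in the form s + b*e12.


Expand: (5*e1 - 2*e2)(4*e1 - 1*e2)
= 5*4*e1e1 + 5*(-1)*e1e2 + (-2)*4*e2e1 + (-2)*(-1)*e2e2
Using e1^2 = e2^2 = 1, e2e1 = -e1e2:
Scalar part s = 5*4 + (-2)*(-1) = 20 + 2 = 22
Bivector part b = 5*(-1) - (-2)*4 = -5 - (-8) = 3
uv = 22 + 3*e12


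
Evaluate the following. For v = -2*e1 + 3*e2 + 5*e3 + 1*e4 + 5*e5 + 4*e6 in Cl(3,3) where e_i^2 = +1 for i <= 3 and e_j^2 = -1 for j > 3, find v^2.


v^2 = sum of c_i^2 * e_i^2
Positive signature terms (e_i^2 = +1): (-2)^2 + 3^2 + 5^2 = 38
Negative signature terms (e_j^2 = -1): 1^2 + 5^2 + 4^2 = 42
v^2 = 38 - 42 = -4


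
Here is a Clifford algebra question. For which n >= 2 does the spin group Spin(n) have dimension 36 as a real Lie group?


dim Spin(n) = dim so(n) = n(n-1)/2.
Solve n(n-1)/2 = 36, i.e. n^2 - n - 72 = 0.
Discriminant = 1 + 8*36 = 289
n = (1 + sqrt(289))/2 = (1 + 17)/2 = 9


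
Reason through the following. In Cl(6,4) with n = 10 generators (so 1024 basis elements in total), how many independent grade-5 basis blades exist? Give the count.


Number of grade-k basis blades in Cl(p,q) with n = p + q is C(n, k).
n = 6 + 4 = 10
C(10, 5) = 10! / (5! * 5!)
= 3628800 / (120 * 120)
= 252


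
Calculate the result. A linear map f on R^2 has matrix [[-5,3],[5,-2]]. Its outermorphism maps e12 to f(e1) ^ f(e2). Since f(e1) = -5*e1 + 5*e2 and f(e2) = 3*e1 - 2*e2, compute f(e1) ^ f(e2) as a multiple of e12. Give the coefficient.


The outermorphism of a linear map f sends e1^e2 to f(e1)^f(e2).
f(e1) = -5*e1 + 5*e2
f(e2) = 3*e1 - 2*e2
f(e1) ^ f(e2) = (-5*e1 + 5*e2) ^ (3*e1 - 2*e2)
= (-5)*(-2)*e12 + 5*3*e21
= (10 - 15)*e12
= -5*e12
Coefficient = -5


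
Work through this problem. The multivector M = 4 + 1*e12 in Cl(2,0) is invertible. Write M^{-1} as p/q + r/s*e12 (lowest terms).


M = 4 + 1*e12, where e12^2 = -1.
Since M commutes with its reverse ~M = a - b*e12, M * ~M = a^2 - b^2*e12^2 = a^2 + b^2.
So M^{-1} = ~M / (a^2 + b^2) = (a - b*e12)/(a^2 + b^2).
a^2 + b^2 = 16 + 1 = 17
Scalar part = 4/17 = 4/17
Bivector coeff = -1/17 = -1/17
M^{-1} = 4/17 - 1/17*e12


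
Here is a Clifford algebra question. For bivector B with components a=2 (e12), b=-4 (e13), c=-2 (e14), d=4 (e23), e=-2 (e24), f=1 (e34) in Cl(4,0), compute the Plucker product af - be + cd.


Plucker relation: af - be + cd
a*f = 2*1 = 2
b*e = (-4)*(-2) = 8
c*d = (-2)*4 = -8
af - be + cd = 2 - 8 + (-8)
= -14


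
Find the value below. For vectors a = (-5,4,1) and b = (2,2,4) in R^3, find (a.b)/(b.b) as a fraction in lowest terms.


Projection coefficient = (a . b) / (b . b)
a . b = (-5)*2 + 4*2 + 1*4
= -10 + 8 + 4 = 2
b . b = 2^2 + 2^2 + 4^2
= 4 + 4 + 16 = 24
Coefficient = 2/24
In lowest terms: 1/12


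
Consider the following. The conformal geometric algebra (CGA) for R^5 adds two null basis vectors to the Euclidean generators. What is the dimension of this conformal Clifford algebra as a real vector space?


The conformal model of R^5 uses Cl(6,1): the 5 Euclidean generators plus two extra orthogonal generators e+ (e+^2 = +1) and e- (e-^2 = -1), from which the null vectors e0, einf are built.
Number of generators m = 5 + 2 = 7.
dim Cl(p,q) = 2^m = 2^7 = 128


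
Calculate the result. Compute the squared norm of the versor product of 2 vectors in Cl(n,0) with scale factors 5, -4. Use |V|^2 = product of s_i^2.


Each vector v_i has |v_i|^2 = s_i^2
Squared scales: 5^2 = 25, (-4)^2 = 16
|V|^2 = 25 * 16
= 400


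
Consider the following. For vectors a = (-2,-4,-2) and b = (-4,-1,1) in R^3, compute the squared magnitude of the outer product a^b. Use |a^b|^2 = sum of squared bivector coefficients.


a wedge b = (a1*b2 - a2*b1)*e12 + (a1*b3 - a3*b1)*e13 + (a2*b3 - a3*b2)*e23
e12 coeff: (-2)*(-1) - (-4)*(-4) = 2 - 16 = -14
e13 coeff: (-2)*1 - (-2)*(-4) = -2 - 8 = -10
e23 coeff: (-4)*1 - (-2)*(-1) = -4 - 2 = -6
|a wedge b|^2 = (-14)^2 + (-10)^2 + (-6)^2
= 196 + 100 + 36
= 332


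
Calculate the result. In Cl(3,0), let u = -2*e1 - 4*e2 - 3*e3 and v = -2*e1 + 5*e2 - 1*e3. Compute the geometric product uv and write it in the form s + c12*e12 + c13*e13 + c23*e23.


In Cl(3,0): e_i^2 = 1, e_ie_j = -e_je_i for i != j.
Scalar part = u . v = (-2)*(-2) + (-4)*5 + (-3)*(-1)
= 4 + (-20) + 3 = -13
e12 coeff = (-2)*5 - (-4)*(-2) = -10 - 8 = -18
e13 coeff = (-2)*(-1) - (-3)*(-2) = 2 - 6 = -4
e23 coeff = (-4)*(-1) - (-3)*5 = 4 - (-15) = 19
uv = -13 - 18*e12 - 4*e13 + 19*e23


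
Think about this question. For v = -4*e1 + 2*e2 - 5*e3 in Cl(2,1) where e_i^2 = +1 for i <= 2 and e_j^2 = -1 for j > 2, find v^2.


v^2 = sum of c_i^2 * e_i^2
Positive signature terms (e_i^2 = +1): (-4)^2 + 2^2 = 20
Negative signature terms (e_j^2 = -1): (-5)^2 = 25
v^2 = 20 - 25 = -5


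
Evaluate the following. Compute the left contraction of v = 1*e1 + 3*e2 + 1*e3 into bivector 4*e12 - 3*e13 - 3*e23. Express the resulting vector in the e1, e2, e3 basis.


Left contraction v _| B = <vB>_1 (grade-1 part of the geometric product vB).
Using e1_|e12 = e2, e2_|e12 = -e1, e1_|e13 = e3, e3_|e13 = -e1, e2_|e23 = e3, e3_|e23 = -e2:
e1 coeff: -v2*b12 - v3*b13 = -(3)*(4) - (1)*(-3) = -9
e2 coeff: v1*b12 - v3*b23 = (1)*(4) - (1)*(-3) = 7
e3 coeff: v1*b13 + v2*b23 = (1)*(-3) + (3)*(-3) = -12
v _| B = -9*e1 + 7*e2 - 12*e3


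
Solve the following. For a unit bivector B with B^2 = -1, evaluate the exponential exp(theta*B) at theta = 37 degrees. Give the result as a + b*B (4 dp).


For a unit bivector B with B^2 = -1, the exponential series gives
e^(theta*B) = cos(theta) + sin(theta)*B (the GA analogue of Euler's formula).
theta = 37 degrees = 0.645772 rad
cos(37 deg) = 0.7986
sin(37 deg) = 0.6018
exp(theta*B) = 0.7986 + 0.6018*B


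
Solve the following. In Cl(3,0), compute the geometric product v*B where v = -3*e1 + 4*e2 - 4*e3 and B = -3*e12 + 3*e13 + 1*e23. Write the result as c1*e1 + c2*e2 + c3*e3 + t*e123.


vB has grade-1 (vector) and grade-3 (trivector) parts: vB = (v _| B) + (v ^ B).
Vector part <vB>_1:
  e1: -v2*b12 - v3*b13 = -(4)*(-3) - (-4)*(3) = 24
  e2: v1*b12 - v3*b23 = (-3)*(-3) - (-4)*(1) = 13
  e3: v1*b13 + v2*b23 = (-3)*(3) + (4)*(1) = -5
Trivector part <vB>_3:
  e123: v1*b23 - v2*b13 + v3*b12 = (-3)*(1) - (4)*(3) + (-4)*(-3) = -3
vB = 24*e1 + 13*e2 - 5*e3 - 3*e123


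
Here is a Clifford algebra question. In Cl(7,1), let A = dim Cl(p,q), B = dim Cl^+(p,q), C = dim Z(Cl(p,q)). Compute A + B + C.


n = 7 + 1 = 8
Total dim = 2^8 = 256
Even subalgebra dim = 2^7 = 128
n is even, so center dim = 1
Sum = 256 + 128 + 1 = 385


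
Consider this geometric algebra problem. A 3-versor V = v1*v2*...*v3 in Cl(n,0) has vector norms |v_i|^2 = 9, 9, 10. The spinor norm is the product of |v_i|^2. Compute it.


Spinor norm N(V) = |v1|^2 * |v2|^2 * ... * |v3|^2
= 9 * 9 * 10
Running product: 9, 81, 810
N(V) = 810


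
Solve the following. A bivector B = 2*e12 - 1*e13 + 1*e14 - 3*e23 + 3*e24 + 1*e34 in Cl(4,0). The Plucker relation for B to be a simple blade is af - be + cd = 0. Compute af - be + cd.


Plucker relation: af - be + cd
a*f = 2*1 = 2
b*e = (-1)*3 = -3
c*d = 1*(-3) = -3
af - be + cd = 2 - (-3) + (-3)
= 2


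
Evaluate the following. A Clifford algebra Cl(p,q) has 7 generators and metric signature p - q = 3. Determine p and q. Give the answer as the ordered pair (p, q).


We need p + q = 7 and p - q = 3.
Adding: 2p = 7 + 3 = 10, so p = 5.
Then q = 7 - 5 = 2.
(p, q) = (5, 2)


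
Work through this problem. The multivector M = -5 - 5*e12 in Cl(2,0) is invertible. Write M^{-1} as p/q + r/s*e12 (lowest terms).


M = -5 - 5*e12, where e12^2 = -1.
Since M commutes with its reverse ~M = a - b*e12, M * ~M = a^2 - b^2*e12^2 = a^2 + b^2.
So M^{-1} = ~M / (a^2 + b^2) = (a - b*e12)/(a^2 + b^2).
a^2 + b^2 = 25 + 25 = 50
Scalar part = -5/50 = -1/10
Bivector coeff = 5/50 = 1/10
M^{-1} = -1/10 + 1/10*e12


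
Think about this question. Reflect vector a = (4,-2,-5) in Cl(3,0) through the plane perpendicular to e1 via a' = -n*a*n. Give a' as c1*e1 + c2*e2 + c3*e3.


Reflection formula: a' = -n*a*n, with n = e1 (unit vector, n^2 = 1).
For reflection through hyperplane perp to e1:
The component along e1 flips sign, others stay.
a = (4, -2, -5)
a' = (-4, -2, -5)
a' = -4*e1 - 2*e2 - 5*e3


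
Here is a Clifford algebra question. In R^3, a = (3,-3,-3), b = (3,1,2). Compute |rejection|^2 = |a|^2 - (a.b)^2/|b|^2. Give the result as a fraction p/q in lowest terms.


|a|^2 = 3^2 + (-3)^2 + (-3)^2 = 27
|b|^2 = 3^2 + 1^2 + 2^2 = 14
a . b = 3*3 + (-3)*1 + (-3)*2 = 0
(a.b)^2 = 0^2 = 0
|rej|^2 = 27 - 0/14
= (378 - 0)/14
= 378/14
In lowest terms: 27/1


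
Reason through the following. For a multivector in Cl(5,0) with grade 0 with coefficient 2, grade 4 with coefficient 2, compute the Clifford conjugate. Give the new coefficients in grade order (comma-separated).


Clifford conjugate sign for grade k: (-1)^(k(k+1)/2)
Grade 0: (-1)^(0*1/2) = (-1)^0 = 1, coeff 2 -> 2
Grade 4: (-1)^(4*5/2) = (-1)^10 = 1, coeff 2 -> 2
Conjugated coefficients: 2, 2


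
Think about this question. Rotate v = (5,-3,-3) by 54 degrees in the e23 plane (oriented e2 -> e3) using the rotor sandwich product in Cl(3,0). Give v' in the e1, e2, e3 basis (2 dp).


Rotor R = cos(27deg) - sin(27deg)*e23
Rotation angle theta = 2 * 27 = 54 degrees in the e23 plane (e2 -> e3).
The component perpendicular to the plane (e1) is invariant: v'_1 = v1 = 5.00
cos(54deg) = 0.5878, sin(54deg) = 0.8090
v'_2 = v2*cos(theta) - v3*sin(theta) = -3*0.5878 - (-3)*0.8090 = 0.66
v'_3 = v2*sin(theta) + v3*cos(theta) = -3*0.8090 + (-3)*0.5878 = -4.19
v' = 5.00*e1 + 0.66*e2 - 4.19*e3


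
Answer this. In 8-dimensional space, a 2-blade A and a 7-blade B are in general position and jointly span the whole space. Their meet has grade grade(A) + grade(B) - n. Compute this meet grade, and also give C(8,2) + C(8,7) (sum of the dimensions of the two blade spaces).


Meet grade = grade(A) + grade(B) - n
= 2 + 7 - 8 = 1
C(8,2) = 28
C(8,7) = 8
dim_A + dim_B = 28 + 8 = 36


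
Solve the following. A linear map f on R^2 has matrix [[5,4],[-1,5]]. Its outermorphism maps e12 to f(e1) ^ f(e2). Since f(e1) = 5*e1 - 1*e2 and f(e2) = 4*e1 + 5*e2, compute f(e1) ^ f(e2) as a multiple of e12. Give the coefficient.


The outermorphism of a linear map f sends e1^e2 to f(e1)^f(e2).
f(e1) = 5*e1 - 1*e2
f(e2) = 4*e1 + 5*e2
f(e1) ^ f(e2) = (5*e1 - 1*e2) ^ (4*e1 + 5*e2)
= 5*5*e12 + (-1)*4*e21
= (25 - (-4))*e12
= 29*e12
Coefficient = 29


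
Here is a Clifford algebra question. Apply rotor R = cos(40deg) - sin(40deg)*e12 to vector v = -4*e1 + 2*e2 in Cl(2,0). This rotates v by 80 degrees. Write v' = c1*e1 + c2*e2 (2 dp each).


Rotor R = cos(40deg) - sin(40deg)*e12
Rotation angle theta = 2 * 40 = 80 degrees
v' = R*v*~R rotates v by theta.
cos(80deg) = 0.1736, sin(80deg) = 0.9848
v'_1 = -4*cos(80deg) - 2*sin(80deg)
= -4*0.1736 - 2*0.9848
= -2.66
v'_2 = -4*sin(80deg) + 2*cos(80deg)
= -4*0.9848 + 2*0.1736
= -3.59
v' = -2.66*e1 - 3.59*e2


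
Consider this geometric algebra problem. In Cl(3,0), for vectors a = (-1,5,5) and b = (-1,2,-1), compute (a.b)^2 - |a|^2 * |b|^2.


a . b = (-1)*(-1) + 5*2 + 5*(-1)
= 1 + 10 + (-5) = 6
|a|^2 = (-1)^2 + 5^2 + 5^2 = 51
|b|^2 = (-1)^2 + 2^2 + (-1)^2 = 6
(a.b)^2 = 6^2 = 36
|a|^2 * |b|^2 = 51 * 6 = 306
Result = 36 - 306 = -270


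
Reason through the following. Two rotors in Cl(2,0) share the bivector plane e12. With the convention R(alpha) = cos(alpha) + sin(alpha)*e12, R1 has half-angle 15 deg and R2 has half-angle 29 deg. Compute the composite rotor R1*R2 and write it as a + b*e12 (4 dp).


Same-plane rotors commute and their half-angles add:
R1*R2 = cos(a1 + a2) + sin(a1 + a2)*e12.
a1 + a2 = 15 + 29 = 44 deg
cos(44 deg) = 0.7193
sin(44 deg) = 0.6947
R1*R2 = 0.7193 + 0.6947*e12


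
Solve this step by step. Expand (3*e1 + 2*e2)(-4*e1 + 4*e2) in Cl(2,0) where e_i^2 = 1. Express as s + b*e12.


Expand: (3*e1 + 2*e2)(-4*e1 + 4*e2)
= 3*(-4)*e1e1 + 3*4*e1e2 + 2*(-4)*e2e1 + 2*4*e2e2
Using e1^2 = e2^2 = 1, e2e1 = -e1e2:
Scalar part s = 3*(-4) + 2*4 = -12 + 8 = -4
Bivector part b = 3*4 - 2*(-4) = 12 - (-8) = 20
uv = -4 + 20*e12


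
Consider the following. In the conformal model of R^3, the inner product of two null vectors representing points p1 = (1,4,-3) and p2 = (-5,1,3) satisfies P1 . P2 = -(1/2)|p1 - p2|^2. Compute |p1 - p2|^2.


p1 - p2 = (6, 3, -6)
|p1 - p2|^2 = 6^2 + 3^2 + (-6)^2
= 36 + 9 + 36
= 81


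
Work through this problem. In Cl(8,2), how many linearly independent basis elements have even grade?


Even subalgebra dimension = 2^(n-1)
n = 8 + 2 = 10
2^(10 - 1) = 2^9 = 512
Verification: sum of C(10,k) for even k = 1 + 45 + 210 + 210 + 45 + 1 = 512
Result = 512


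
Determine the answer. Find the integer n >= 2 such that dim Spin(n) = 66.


dim Spin(n) = dim so(n) = n(n-1)/2.
Solve n(n-1)/2 = 66, i.e. n^2 - n - 132 = 0.
Discriminant = 1 + 8*66 = 529
n = (1 + sqrt(529))/2 = (1 + 23)/2 = 12


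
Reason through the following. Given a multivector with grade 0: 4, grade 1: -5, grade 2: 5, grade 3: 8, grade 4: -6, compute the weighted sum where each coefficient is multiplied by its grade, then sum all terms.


Grade-weighted sum = sum of grade_k * coefficient_k
0*4 = 0
1*(-5) = -5
2*5 = 10
3*8 = 24
4*(-6) = -24
Total = 0 + (-5) + 10 + 24 + (-24) = 5


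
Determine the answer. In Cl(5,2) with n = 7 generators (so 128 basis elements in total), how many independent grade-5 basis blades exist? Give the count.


Number of grade-k basis blades in Cl(p,q) with n = p + q is C(n, k).
n = 5 + 2 = 7
C(7, 5) = 7! / (5! * 2!)
= 5040 / (120 * 2)
= 21


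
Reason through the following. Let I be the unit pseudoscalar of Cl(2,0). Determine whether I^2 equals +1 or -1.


The pseudoscalar I = e1...e_n (product of all n generators) of Cl(p,q) satisfies I^2 = (-1)^(q + n(n-1)/2).
p = 2, q = 0, n = p + q = 2
n(n-1)/2 = 2 * 1 / 2 = 1
Exponent = q + n(n-1)/2 = 0 + 1 = 1
I^2 = (-1)^1 = -1


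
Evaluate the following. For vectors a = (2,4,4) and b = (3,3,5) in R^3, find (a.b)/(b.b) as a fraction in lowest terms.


Projection coefficient = (a . b) / (b . b)
a . b = 2*3 + 4*3 + 4*5
= 6 + 12 + 20 = 38
b . b = 3^2 + 3^2 + 5^2
= 9 + 9 + 25 = 43
Coefficient = 38/43
In lowest terms: 38/43


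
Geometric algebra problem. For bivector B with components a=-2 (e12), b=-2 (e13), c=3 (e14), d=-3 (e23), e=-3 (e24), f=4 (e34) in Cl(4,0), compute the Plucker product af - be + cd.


Plucker relation: af - be + cd
a*f = (-2)*4 = -8
b*e = (-2)*(-3) = 6
c*d = 3*(-3) = -9
af - be + cd = -8 - 6 + (-9)
= -23


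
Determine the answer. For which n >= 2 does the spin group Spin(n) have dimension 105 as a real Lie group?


dim Spin(n) = dim so(n) = n(n-1)/2.
Solve n(n-1)/2 = 105, i.e. n^2 - n - 210 = 0.
Discriminant = 1 + 8*105 = 841
n = (1 + sqrt(841))/2 = (1 + 29)/2 = 15


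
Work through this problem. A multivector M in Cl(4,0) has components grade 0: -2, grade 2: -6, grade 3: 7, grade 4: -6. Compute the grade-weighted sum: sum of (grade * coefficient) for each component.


Grade-weighted sum = sum of grade_k * coefficient_k
0*(-2) = 0
2*(-6) = -12
3*7 = 21
4*(-6) = -24
Total = 0 + (-12) + 21 + (-24) = -15


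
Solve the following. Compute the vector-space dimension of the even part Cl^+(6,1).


Even subalgebra dimension = 2^(n-1)
n = 6 + 1 = 7
2^(7 - 1) = 2^6 = 64
Verification: sum of C(7,k) for even k = 1 + 21 + 35 + 7 = 64
Result = 64


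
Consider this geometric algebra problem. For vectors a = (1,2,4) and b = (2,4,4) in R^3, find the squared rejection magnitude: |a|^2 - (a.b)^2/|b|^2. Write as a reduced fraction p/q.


|a|^2 = 1^2 + 2^2 + 4^2 = 21
|b|^2 = 2^2 + 4^2 + 4^2 = 36
a . b = 1*2 + 2*4 + 4*4 = 26
(a.b)^2 = 26^2 = 676
|rej|^2 = 21 - 676/36
= (756 - 676)/36
= 80/36
In lowest terms: 20/9


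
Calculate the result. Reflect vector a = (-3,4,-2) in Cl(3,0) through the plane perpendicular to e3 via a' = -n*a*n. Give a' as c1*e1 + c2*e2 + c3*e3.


Reflection formula: a' = -n*a*n, with n = e3 (unit vector, n^2 = 1).
For reflection through hyperplane perp to e3:
The component along e3 flips sign, others stay.
a = (-3, 4, -2)
a' = (-3, 4, 2)
a' = -3*e1 + 4*e2 + 2*e3


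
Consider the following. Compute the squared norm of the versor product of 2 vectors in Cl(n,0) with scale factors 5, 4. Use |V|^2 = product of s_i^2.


Each vector v_i has |v_i|^2 = s_i^2
Squared scales: 5^2 = 25, 4^2 = 16
|V|^2 = 25 * 16
= 400


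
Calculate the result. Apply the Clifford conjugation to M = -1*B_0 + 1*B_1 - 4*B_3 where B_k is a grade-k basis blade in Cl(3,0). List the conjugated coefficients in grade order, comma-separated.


Clifford conjugate sign for grade k: (-1)^(k(k+1)/2)
Grade 0: (-1)^(0*1/2) = (-1)^0 = 1, coeff -1 -> -1
Grade 1: (-1)^(1*2/2) = (-1)^1 = -1, coeff 1 -> -1
Grade 3: (-1)^(3*4/2) = (-1)^6 = 1, coeff -4 -> -4
Conjugated coefficients: -1, -1, -4


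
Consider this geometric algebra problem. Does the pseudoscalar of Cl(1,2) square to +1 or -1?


The pseudoscalar I = e1...e_n (product of all n generators) of Cl(p,q) satisfies I^2 = (-1)^(q + n(n-1)/2).
p = 1, q = 2, n = p + q = 3
n(n-1)/2 = 3 * 2 / 2 = 3
Exponent = q + n(n-1)/2 = 2 + 3 = 5
I^2 = (-1)^5 = -1


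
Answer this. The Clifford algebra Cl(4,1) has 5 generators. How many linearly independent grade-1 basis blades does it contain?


Number of grade-k basis blades in Cl(p,q) with n = p + q is C(n, k).
n = 4 + 1 = 5
C(5, 1) = 5! / (1! * 4!)
= 120 / (1 * 24)
= 5


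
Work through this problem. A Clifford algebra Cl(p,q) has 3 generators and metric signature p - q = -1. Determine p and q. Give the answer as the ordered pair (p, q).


We need p + q = 3 and p - q = -1.
Adding: 2p = 3 + (-1) = 2, so p = 1.
Then q = 3 - 1 = 2.
(p, q) = (1, 2)


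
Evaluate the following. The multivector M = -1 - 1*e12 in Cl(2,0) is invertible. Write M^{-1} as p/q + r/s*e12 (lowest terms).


M = -1 - 1*e12, where e12^2 = -1.
Since M commutes with its reverse ~M = a - b*e12, M * ~M = a^2 - b^2*e12^2 = a^2 + b^2.
So M^{-1} = ~M / (a^2 + b^2) = (a - b*e12)/(a^2 + b^2).
a^2 + b^2 = 1 + 1 = 2
Scalar part = -1/2 = -1/2
Bivector coeff = 1/2 = 1/2
M^{-1} = -1/2 + 1/2*e12


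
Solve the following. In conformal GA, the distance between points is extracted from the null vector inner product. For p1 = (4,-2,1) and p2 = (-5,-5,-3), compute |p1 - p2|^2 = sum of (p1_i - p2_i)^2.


p1 - p2 = (9, 3, 4)
|p1 - p2|^2 = 9^2 + 3^2 + 4^2
= 81 + 9 + 16
= 106


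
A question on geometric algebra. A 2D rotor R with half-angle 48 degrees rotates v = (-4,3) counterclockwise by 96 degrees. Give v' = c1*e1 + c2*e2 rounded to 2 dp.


Rotor R = cos(48deg) - sin(48deg)*e12
Rotation angle theta = 2 * 48 = 96 degrees
v' = R*v*~R rotates v by theta.
cos(96deg) = -0.1045, sin(96deg) = 0.9945
v'_1 = -4*cos(96deg) - 3*sin(96deg)
= -4*(-0.1045) - 3*0.9945
= -2.57
v'_2 = -4*sin(96deg) + 3*cos(96deg)
= -4*0.9945 + 3*(-0.1045)
= -4.29
v' = -2.57*e1 - 4.29*e2


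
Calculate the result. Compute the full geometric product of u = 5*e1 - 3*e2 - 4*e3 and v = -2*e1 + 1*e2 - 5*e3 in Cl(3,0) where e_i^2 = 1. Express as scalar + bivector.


In Cl(3,0): e_i^2 = 1, e_ie_j = -e_je_i for i != j.
Scalar part = u . v = 5*(-2) + (-3)*1 + (-4)*(-5)
= -10 + (-3) + 20 = 7
e12 coeff = 5*1 - (-3)*(-2) = 5 - 6 = -1
e13 coeff = 5*(-5) - (-4)*(-2) = -25 - 8 = -33
e23 coeff = (-3)*(-5) - (-4)*1 = 15 - (-4) = 19
uv = 7 - 1*e12 - 33*e13 + 19*e23


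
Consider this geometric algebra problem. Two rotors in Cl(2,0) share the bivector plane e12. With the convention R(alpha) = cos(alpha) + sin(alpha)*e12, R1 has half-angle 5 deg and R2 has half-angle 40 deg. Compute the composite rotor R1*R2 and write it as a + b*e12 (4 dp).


Same-plane rotors commute and their half-angles add:
R1*R2 = cos(a1 + a2) + sin(a1 + a2)*e12.
a1 + a2 = 5 + 40 = 45 deg
cos(45 deg) = 0.7071
sin(45 deg) = 0.7071
R1*R2 = 0.7071 + 0.7071*e12


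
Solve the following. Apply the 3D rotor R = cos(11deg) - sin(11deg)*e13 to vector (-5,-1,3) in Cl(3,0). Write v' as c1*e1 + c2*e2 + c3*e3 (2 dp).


Rotor R = cos(11deg) - sin(11deg)*e13
Rotation angle theta = 2 * 11 = 22 degrees in the e13 plane (e1 -> e3).
The component perpendicular to the plane (e2) is invariant: v'_2 = v2 = -1.00
cos(22deg) = 0.9272, sin(22deg) = 0.3746
v'_1 = v1*cos(theta) - v3*sin(theta) = -5*0.9272 - 3*0.3746 = -5.76
v'_3 = v1*sin(theta) + v3*cos(theta) = -5*0.3746 + 3*0.9272 = 0.91
v' = -5.76*e1 - 1.00*e2 + 0.91*e3


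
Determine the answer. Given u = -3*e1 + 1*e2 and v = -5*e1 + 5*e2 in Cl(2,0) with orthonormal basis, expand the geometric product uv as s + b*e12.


Expand: (-3*e1 + 1*e2)(-5*e1 + 5*e2)
= (-3)*(-5)*e1e1 + (-3)*5*e1e2 + 1*(-5)*e2e1 + 1*5*e2e2
Using e1^2 = e2^2 = 1, e2e1 = -e1e2:
Scalar part s = (-3)*(-5) + 1*5 = 15 + 5 = 20
Bivector part b = (-3)*5 - 1*(-5) = -15 - (-5) = -10
uv = 20 - 10*e12


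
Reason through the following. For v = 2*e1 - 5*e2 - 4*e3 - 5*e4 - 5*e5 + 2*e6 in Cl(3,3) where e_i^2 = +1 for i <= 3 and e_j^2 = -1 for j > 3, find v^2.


v^2 = sum of c_i^2 * e_i^2
Positive signature terms (e_i^2 = +1): 2^2 + (-5)^2 + (-4)^2 = 45
Negative signature terms (e_j^2 = -1): (-5)^2 + (-5)^2 + 2^2 = 54
v^2 = 45 - 54 = -9


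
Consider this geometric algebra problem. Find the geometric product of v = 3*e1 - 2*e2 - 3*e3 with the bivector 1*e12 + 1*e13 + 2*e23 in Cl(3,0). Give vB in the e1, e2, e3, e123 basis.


vB has grade-1 (vector) and grade-3 (trivector) parts: vB = (v _| B) + (v ^ B).
Vector part <vB>_1:
  e1: -v2*b12 - v3*b13 = -(-2)*(1) - (-3)*(1) = 5
  e2: v1*b12 - v3*b23 = (3)*(1) - (-3)*(2) = 9
  e3: v1*b13 + v2*b23 = (3)*(1) + (-2)*(2) = -1
Trivector part <vB>_3:
  e123: v1*b23 - v2*b13 + v3*b12 = (3)*(2) - (-2)*(1) + (-3)*(1) = 5
vB = 5*e1 + 9*e2 - 1*e3 + 5*e123


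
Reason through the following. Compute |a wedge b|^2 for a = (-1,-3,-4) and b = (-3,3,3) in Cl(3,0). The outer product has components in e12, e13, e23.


a wedge b = (a1*b2 - a2*b1)*e12 + (a1*b3 - a3*b1)*e13 + (a2*b3 - a3*b2)*e23
e12 coeff: (-1)*3 - (-3)*(-3) = -3 - 9 = -12
e13 coeff: (-1)*3 - (-4)*(-3) = -3 - 12 = -15
e23 coeff: (-3)*3 - (-4)*3 = -9 - (-12) = 3
|a wedge b|^2 = (-12)^2 + (-15)^2 + 3^2
= 144 + 225 + 9
= 378


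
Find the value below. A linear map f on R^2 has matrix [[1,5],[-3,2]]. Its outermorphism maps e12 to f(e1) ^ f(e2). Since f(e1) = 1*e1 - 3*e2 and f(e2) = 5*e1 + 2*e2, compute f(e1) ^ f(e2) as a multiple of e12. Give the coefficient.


The outermorphism of a linear map f sends e1^e2 to f(e1)^f(e2).
f(e1) = 1*e1 - 3*e2
f(e2) = 5*e1 + 2*e2
f(e1) ^ f(e2) = (1*e1 - 3*e2) ^ (5*e1 + 2*e2)
= 1*2*e12 + (-3)*5*e21
= (2 - (-15))*e12
= 17*e12
Coefficient = 17


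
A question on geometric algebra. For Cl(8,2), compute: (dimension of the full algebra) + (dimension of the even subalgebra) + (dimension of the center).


n = 8 + 2 = 10
Total dim = 2^10 = 1024
Even subalgebra dim = 2^9 = 512
n is even, so center dim = 1
Sum = 1024 + 512 + 1 = 1537


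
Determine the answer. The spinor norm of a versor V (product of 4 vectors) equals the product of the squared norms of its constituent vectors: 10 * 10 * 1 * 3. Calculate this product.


Spinor norm N(V) = |v1|^2 * |v2|^2 * ... * |v4|^2
= 10 * 10 * 1 * 3
Running product: 10, 100, 100, 300
N(V) = 300


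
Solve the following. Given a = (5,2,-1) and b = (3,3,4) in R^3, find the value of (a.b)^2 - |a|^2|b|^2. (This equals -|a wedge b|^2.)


a . b = 5*3 + 2*3 + (-1)*4
= 15 + 6 + (-4) = 17
|a|^2 = 5^2 + 2^2 + (-1)^2 = 30
|b|^2 = 3^2 + 3^2 + 4^2 = 34
(a.b)^2 = 17^2 = 289
|a|^2 * |b|^2 = 30 * 34 = 1020
Result = 289 - 1020 = -731


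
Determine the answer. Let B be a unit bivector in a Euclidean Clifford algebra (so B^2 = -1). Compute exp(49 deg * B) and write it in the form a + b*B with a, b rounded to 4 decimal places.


For a unit bivector B with B^2 = -1, the exponential series gives
e^(theta*B) = cos(theta) + sin(theta)*B (the GA analogue of Euler's formula).
theta = 49 degrees = 0.855211 rad
cos(49 deg) = 0.6561
sin(49 deg) = 0.7547
exp(theta*B) = 0.6561 + 0.7547*B


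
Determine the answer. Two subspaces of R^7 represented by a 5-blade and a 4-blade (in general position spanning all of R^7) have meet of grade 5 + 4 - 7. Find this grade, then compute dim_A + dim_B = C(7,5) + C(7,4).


Meet grade = grade(A) + grade(B) - n
= 5 + 4 - 7 = 2
C(7,5) = 21
C(7,4) = 35
dim_A + dim_B = 21 + 35 = 56


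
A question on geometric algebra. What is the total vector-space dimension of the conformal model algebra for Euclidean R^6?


The conformal model of R^6 uses Cl(7,1): the 6 Euclidean generators plus two extra orthogonal generators e+ (e+^2 = +1) and e- (e-^2 = -1), from which the null vectors e0, einf are built.
Number of generators m = 6 + 2 = 8.
dim Cl(p,q) = 2^m = 2^8 = 256


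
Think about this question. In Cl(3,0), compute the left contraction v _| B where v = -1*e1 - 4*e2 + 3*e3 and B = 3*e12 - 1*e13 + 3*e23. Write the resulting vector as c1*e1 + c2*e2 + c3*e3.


Left contraction v _| B = <vB>_1 (grade-1 part of the geometric product vB).
Using e1_|e12 = e2, e2_|e12 = -e1, e1_|e13 = e3, e3_|e13 = -e1, e2_|e23 = e3, e3_|e23 = -e2:
e1 coeff: -v2*b12 - v3*b13 = -(-4)*(3) - (3)*(-1) = 15
e2 coeff: v1*b12 - v3*b23 = (-1)*(3) - (3)*(3) = -12
e3 coeff: v1*b13 + v2*b23 = (-1)*(-1) + (-4)*(3) = -11
v _| B = 15*e1 - 12*e2 - 11*e3


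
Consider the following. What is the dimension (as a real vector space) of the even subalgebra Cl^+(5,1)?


Even subalgebra dimension = 2^(n-1)
n = 5 + 1 = 6
2^(6 - 1) = 2^5 = 32
Verification: sum of C(6,k) for even k = 1 + 15 + 15 + 1 = 32
Result = 32


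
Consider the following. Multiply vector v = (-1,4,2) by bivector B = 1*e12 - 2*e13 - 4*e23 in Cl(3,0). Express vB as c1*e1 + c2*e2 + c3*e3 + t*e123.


vB has grade-1 (vector) and grade-3 (trivector) parts: vB = (v _| B) + (v ^ B).
Vector part <vB>_1:
  e1: -v2*b12 - v3*b13 = -(4)*(1) - (2)*(-2) = 0
  e2: v1*b12 - v3*b23 = (-1)*(1) - (2)*(-4) = 7
  e3: v1*b13 + v2*b23 = (-1)*(-2) + (4)*(-4) = -14
Trivector part <vB>_3:
  e123: v1*b23 - v2*b13 + v3*b12 = (-1)*(-4) - (4)*(-2) + (2)*(1) = 14
vB = 0*e1 + 7*e2 - 14*e3 + 14*e123


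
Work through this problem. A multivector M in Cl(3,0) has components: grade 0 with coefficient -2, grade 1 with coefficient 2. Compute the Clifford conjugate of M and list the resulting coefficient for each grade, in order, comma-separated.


Clifford conjugate sign for grade k: (-1)^(k(k+1)/2)
Grade 0: (-1)^(0*1/2) = (-1)^0 = 1, coeff -2 -> -2
Grade 1: (-1)^(1*2/2) = (-1)^1 = -1, coeff 2 -> -2
Conjugated coefficients: -2, -2


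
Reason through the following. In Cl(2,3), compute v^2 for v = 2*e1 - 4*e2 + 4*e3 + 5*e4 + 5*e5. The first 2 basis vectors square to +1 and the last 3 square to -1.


v^2 = sum of c_i^2 * e_i^2
Positive signature terms (e_i^2 = +1): 2^2 + (-4)^2 = 20
Negative signature terms (e_j^2 = -1): 4^2 + 5^2 + 5^2 = 66
v^2 = 20 - 66 = -46


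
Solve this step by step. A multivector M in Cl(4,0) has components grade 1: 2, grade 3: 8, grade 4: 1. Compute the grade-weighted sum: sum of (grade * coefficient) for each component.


Grade-weighted sum = sum of grade_k * coefficient_k
1*2 = 2
3*8 = 24
4*1 = 4
Total = 2 + 24 + 4 = 30


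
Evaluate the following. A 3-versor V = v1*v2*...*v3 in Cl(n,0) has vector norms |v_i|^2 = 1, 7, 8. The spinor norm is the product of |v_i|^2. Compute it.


Spinor norm N(V) = |v1|^2 * |v2|^2 * ... * |v3|^2
= 1 * 7 * 8
Running product: 1, 7, 56
N(V) = 56


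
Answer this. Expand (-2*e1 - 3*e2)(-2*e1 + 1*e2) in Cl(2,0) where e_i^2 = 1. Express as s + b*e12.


Expand: (-2*e1 - 3*e2)(-2*e1 + 1*e2)
= (-2)*(-2)*e1e1 + (-2)*1*e1e2 + (-3)*(-2)*e2e1 + (-3)*1*e2e2
Using e1^2 = e2^2 = 1, e2e1 = -e1e2:
Scalar part s = (-2)*(-2) + (-3)*1 = 4 + (-3) = 1
Bivector part b = (-2)*1 - (-3)*(-2) = -2 - 6 = -8
uv = 1 - 8*e12


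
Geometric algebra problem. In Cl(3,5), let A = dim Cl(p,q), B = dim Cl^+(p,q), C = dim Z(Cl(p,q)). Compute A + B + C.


n = 3 + 5 = 8
Total dim = 2^8 = 256
Even subalgebra dim = 2^7 = 128
n is even, so center dim = 1
Sum = 256 + 128 + 1 = 385


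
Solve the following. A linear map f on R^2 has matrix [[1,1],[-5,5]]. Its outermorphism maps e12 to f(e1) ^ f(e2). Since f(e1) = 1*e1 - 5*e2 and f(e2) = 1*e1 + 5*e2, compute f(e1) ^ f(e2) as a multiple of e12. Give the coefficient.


The outermorphism of a linear map f sends e1^e2 to f(e1)^f(e2).
f(e1) = 1*e1 - 5*e2
f(e2) = 1*e1 + 5*e2
f(e1) ^ f(e2) = (1*e1 - 5*e2) ^ (1*e1 + 5*e2)
= 1*5*e12 + (-5)*1*e21
= (5 - (-5))*e12
= 10*e12
Coefficient = 10


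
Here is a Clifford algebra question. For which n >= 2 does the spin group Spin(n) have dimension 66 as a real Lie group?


dim Spin(n) = dim so(n) = n(n-1)/2.
Solve n(n-1)/2 = 66, i.e. n^2 - n - 132 = 0.
Discriminant = 1 + 8*66 = 529
n = (1 + sqrt(529))/2 = (1 + 23)/2 = 12


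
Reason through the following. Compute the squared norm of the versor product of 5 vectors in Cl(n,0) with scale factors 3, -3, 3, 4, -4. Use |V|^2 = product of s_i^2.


Each vector v_i has |v_i|^2 = s_i^2
Squared scales: 3^2 = 9, (-3)^2 = 9, 3^2 = 9, 4^2 = 16, (-4)^2 = 16
|V|^2 = 9 * 9 * 9 * 16 * 16
= 186624


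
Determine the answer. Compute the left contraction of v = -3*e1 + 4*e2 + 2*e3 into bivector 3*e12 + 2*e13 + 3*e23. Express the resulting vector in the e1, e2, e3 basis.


Left contraction v _| B = <vB>_1 (grade-1 part of the geometric product vB).
Using e1_|e12 = e2, e2_|e12 = -e1, e1_|e13 = e3, e3_|e13 = -e1, e2_|e23 = e3, e3_|e23 = -e2:
e1 coeff: -v2*b12 - v3*b13 = -(4)*(3) - (2)*(2) = -16
e2 coeff: v1*b12 - v3*b23 = (-3)*(3) - (2)*(3) = -15
e3 coeff: v1*b13 + v2*b23 = (-3)*(2) + (4)*(3) = 6
v _| B = -16*e1 - 15*e2 + 6*e3


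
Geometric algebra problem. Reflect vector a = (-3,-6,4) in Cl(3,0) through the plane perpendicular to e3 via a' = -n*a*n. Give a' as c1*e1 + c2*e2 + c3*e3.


Reflection formula: a' = -n*a*n, with n = e3 (unit vector, n^2 = 1).
For reflection through hyperplane perp to e3:
The component along e3 flips sign, others stay.
a = (-3, -6, 4)
a' = (-3, -6, -4)
a' = -3*e1 - 6*e2 - 4*e3


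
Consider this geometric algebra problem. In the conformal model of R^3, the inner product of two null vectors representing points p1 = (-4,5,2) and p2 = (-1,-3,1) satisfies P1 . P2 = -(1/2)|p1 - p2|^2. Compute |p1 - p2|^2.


p1 - p2 = (-3, 8, 1)
|p1 - p2|^2 = (-3)^2 + 8^2 + 1^2
= 9 + 64 + 1
= 74


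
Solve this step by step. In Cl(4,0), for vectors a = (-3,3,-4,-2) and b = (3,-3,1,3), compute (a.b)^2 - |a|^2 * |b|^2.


a . b = (-3)*3 + 3*(-3) + (-4)*1 + (-2)*3
= -9 + (-9) + (-4) + (-6) = -28
|a|^2 = (-3)^2 + 3^2 + (-4)^2 + (-2)^2 = 38
|b|^2 = 3^2 + (-3)^2 + 1^2 + 3^2 = 28
(a.b)^2 = (-28)^2 = 784
|a|^2 * |b|^2 = 38 * 28 = 1064
Result = 784 - 1064 = -280


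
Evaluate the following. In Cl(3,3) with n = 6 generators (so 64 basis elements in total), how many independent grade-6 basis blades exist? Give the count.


Number of grade-k basis blades in Cl(p,q) with n = p + q is C(n, k).
n = 3 + 3 = 6
C(6, 6) = 6! / (6! * 0!)
= 720 / (720 * 1)
= 1


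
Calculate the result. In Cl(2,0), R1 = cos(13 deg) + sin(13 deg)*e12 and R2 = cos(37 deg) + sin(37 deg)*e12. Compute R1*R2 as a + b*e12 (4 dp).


Same-plane rotors commute and their half-angles add:
R1*R2 = cos(a1 + a2) + sin(a1 + a2)*e12.
a1 + a2 = 13 + 37 = 50 deg
cos(50 deg) = 0.6428
sin(50 deg) = 0.7660
R1*R2 = 0.6428 + 0.7660*e12


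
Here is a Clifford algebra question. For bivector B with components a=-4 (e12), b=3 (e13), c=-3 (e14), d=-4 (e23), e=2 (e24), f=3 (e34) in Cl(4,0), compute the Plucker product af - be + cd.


Plucker relation: af - be + cd
a*f = (-4)*3 = -12
b*e = 3*2 = 6
c*d = (-3)*(-4) = 12
af - be + cd = -12 - 6 + 12
= -6


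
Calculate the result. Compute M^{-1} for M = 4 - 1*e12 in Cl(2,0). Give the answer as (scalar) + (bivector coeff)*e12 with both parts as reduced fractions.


M = 4 - 1*e12, where e12^2 = -1.
Since M commutes with its reverse ~M = a - b*e12, M * ~M = a^2 - b^2*e12^2 = a^2 + b^2.
So M^{-1} = ~M / (a^2 + b^2) = (a - b*e12)/(a^2 + b^2).
a^2 + b^2 = 16 + 1 = 17
Scalar part = 4/17 = 4/17
Bivector coeff = 1/17 = 1/17
M^{-1} = 4/17 + 1/17*e12


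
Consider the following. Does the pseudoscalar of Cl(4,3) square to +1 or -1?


The pseudoscalar I = e1...e_n (product of all n generators) of Cl(p,q) satisfies I^2 = (-1)^(q + n(n-1)/2).
p = 4, q = 3, n = p + q = 7
n(n-1)/2 = 7 * 6 / 2 = 21
Exponent = q + n(n-1)/2 = 3 + 21 = 24
I^2 = (-1)^24 = +1


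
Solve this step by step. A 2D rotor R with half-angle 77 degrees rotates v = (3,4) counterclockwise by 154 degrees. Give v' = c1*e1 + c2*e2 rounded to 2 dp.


Rotor R = cos(77deg) - sin(77deg)*e12
Rotation angle theta = 2 * 77 = 154 degrees
v' = R*v*~R rotates v by theta.
cos(154deg) = -0.8988, sin(154deg) = 0.4384
v'_1 = 3*cos(154deg) - 4*sin(154deg)
= 3*(-0.8988) - 4*0.4384
= -4.45
v'_2 = 3*sin(154deg) + 4*cos(154deg)
= 3*0.4384 + 4*(-0.8988)
= -2.28
v' = -4.45*e1 - 2.28*e2


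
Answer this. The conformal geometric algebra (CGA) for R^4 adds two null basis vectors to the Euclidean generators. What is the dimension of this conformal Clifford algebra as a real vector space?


The conformal model of R^4 uses Cl(5,1): the 4 Euclidean generators plus two extra orthogonal generators e+ (e+^2 = +1) and e- (e-^2 = -1), from which the null vectors e0, einf are built.
Number of generators m = 4 + 2 = 6.
dim Cl(p,q) = 2^m = 2^6 = 64


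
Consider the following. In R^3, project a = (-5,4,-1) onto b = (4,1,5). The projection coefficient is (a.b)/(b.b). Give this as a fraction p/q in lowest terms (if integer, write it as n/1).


Projection coefficient = (a . b) / (b . b)
a . b = (-5)*4 + 4*1 + (-1)*5
= -20 + 4 + (-5) = -21
b . b = 4^2 + 1^2 + 5^2
= 16 + 1 + 25 = 42
Coefficient = -21/42
In lowest terms: -1/2


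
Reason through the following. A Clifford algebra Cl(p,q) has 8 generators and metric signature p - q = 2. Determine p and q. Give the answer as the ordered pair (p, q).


We need p + q = 8 and p - q = 2.
Adding: 2p = 8 + 2 = 10, so p = 5.
Then q = 8 - 5 = 3.
(p, q) = (5, 3)


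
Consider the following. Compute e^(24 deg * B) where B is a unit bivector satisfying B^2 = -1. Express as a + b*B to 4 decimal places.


For a unit bivector B with B^2 = -1, the exponential series gives
e^(theta*B) = cos(theta) + sin(theta)*B (the GA analogue of Euler's formula).
theta = 24 degrees = 0.418879 rad
cos(24 deg) = 0.9135
sin(24 deg) = 0.4067
exp(theta*B) = 0.9135 + 0.4067*B


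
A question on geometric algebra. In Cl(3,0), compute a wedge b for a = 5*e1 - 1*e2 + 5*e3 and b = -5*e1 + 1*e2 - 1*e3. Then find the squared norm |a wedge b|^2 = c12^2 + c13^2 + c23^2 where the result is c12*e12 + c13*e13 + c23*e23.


a wedge b = (a1*b2 - a2*b1)*e12 + (a1*b3 - a3*b1)*e13 + (a2*b3 - a3*b2)*e23
e12 coeff: 5*1 - (-1)*(-5) = 5 - 5 = 0
e13 coeff: 5*(-1) - 5*(-5) = -5 - (-25) = 20
e23 coeff: (-1)*(-1) - 5*1 = 1 - 5 = -4
|a wedge b|^2 = 0^2 + 20^2 + (-4)^2
= 0 + 400 + 16
= 416


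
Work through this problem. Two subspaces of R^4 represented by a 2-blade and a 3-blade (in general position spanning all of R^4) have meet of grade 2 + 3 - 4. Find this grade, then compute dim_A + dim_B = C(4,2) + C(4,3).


Meet grade = grade(A) + grade(B) - n
= 2 + 3 - 4 = 1
C(4,2) = 6
C(4,3) = 4
dim_A + dim_B = 6 + 4 = 10


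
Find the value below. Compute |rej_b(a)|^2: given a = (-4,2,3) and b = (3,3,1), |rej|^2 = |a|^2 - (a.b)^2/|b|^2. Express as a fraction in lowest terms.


|a|^2 = (-4)^2 + 2^2 + 3^2 = 29
|b|^2 = 3^2 + 3^2 + 1^2 = 19
a . b = (-4)*3 + 2*3 + 3*1 = -3
(a.b)^2 = (-3)^2 = 9
|rej|^2 = 29 - 9/19
= (551 - 9)/19
= 542/19
In lowest terms: 542/19


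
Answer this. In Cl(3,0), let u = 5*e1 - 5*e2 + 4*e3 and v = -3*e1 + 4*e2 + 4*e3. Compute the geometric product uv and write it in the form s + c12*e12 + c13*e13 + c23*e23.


In Cl(3,0): e_i^2 = 1, e_ie_j = -e_je_i for i != j.
Scalar part = u . v = 5*(-3) + (-5)*4 + 4*4
= -15 + (-20) + 16 = -19
e12 coeff = 5*4 - (-5)*(-3) = 20 - 15 = 5
e13 coeff = 5*4 - 4*(-3) = 20 - (-12) = 32
e23 coeff = (-5)*4 - 4*4 = -20 - 16 = -36
uv = -19 + 5*e12 + 32*e13 - 36*e23


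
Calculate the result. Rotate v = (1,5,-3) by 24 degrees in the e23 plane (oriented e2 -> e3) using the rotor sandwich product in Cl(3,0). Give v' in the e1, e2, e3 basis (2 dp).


Rotor R = cos(12deg) - sin(12deg)*e23
Rotation angle theta = 2 * 12 = 24 degrees in the e23 plane (e2 -> e3).
The component perpendicular to the plane (e1) is invariant: v'_1 = v1 = 1.00
cos(24deg) = 0.9135, sin(24deg) = 0.4067
v'_2 = v2*cos(theta) - v3*sin(theta) = 5*0.9135 - (-3)*0.4067 = 5.79
v'_3 = v2*sin(theta) + v3*cos(theta) = 5*0.4067 + (-3)*0.9135 = -0.71
v' = 1.00*e1 + 5.79*e2 - 0.71*e3


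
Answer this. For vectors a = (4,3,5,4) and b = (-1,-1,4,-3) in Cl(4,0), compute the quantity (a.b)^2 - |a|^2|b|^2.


a . b = 4*(-1) + 3*(-1) + 5*4 + 4*(-3)
= -4 + (-3) + 20 + (-12) = 1
|a|^2 = 4^2 + 3^2 + 5^2 + 4^2 = 66
|b|^2 = (-1)^2 + (-1)^2 + 4^2 + (-3)^2 = 27
(a.b)^2 = 1^2 = 1
|a|^2 * |b|^2 = 66 * 27 = 1782
Result = 1 - 1782 = -1781


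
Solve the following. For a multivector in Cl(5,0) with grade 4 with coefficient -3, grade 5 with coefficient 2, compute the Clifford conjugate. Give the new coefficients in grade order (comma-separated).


Clifford conjugate sign for grade k: (-1)^(k(k+1)/2)
Grade 4: (-1)^(4*5/2) = (-1)^10 = 1, coeff -3 -> -3
Grade 5: (-1)^(5*6/2) = (-1)^15 = -1, coeff 2 -> -2
Conjugated coefficients: -3, -2
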